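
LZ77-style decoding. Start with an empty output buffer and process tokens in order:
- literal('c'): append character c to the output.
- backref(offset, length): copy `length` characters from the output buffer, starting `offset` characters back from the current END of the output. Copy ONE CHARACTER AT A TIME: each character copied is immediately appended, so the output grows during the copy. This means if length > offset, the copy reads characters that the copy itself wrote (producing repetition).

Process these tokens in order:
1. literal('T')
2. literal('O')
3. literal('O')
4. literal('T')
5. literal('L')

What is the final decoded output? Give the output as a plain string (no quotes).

Answer: TOOTL

Derivation:
Token 1: literal('T'). Output: "T"
Token 2: literal('O'). Output: "TO"
Token 3: literal('O'). Output: "TOO"
Token 4: literal('T'). Output: "TOOT"
Token 5: literal('L'). Output: "TOOTL"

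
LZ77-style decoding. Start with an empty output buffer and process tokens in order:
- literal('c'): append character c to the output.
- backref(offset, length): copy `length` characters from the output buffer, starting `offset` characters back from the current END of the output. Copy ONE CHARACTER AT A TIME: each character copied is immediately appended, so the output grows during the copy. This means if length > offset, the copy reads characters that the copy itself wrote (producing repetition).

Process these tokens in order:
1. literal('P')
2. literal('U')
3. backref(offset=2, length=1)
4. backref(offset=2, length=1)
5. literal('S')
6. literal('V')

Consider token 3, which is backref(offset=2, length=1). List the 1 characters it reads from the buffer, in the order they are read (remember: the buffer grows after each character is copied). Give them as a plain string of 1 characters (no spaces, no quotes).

Token 1: literal('P'). Output: "P"
Token 2: literal('U'). Output: "PU"
Token 3: backref(off=2, len=1). Buffer before: "PU" (len 2)
  byte 1: read out[0]='P', append. Buffer now: "PUP"

Answer: P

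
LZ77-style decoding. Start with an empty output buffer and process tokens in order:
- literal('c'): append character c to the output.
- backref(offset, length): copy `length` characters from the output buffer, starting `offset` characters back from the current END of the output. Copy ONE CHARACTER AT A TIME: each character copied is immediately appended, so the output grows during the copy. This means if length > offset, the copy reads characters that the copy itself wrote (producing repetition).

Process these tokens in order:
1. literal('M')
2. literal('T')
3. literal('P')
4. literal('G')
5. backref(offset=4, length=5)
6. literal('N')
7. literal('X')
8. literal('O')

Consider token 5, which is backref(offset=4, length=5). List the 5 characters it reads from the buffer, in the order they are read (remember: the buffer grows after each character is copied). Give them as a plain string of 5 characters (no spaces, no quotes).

Token 1: literal('M'). Output: "M"
Token 2: literal('T'). Output: "MT"
Token 3: literal('P'). Output: "MTP"
Token 4: literal('G'). Output: "MTPG"
Token 5: backref(off=4, len=5). Buffer before: "MTPG" (len 4)
  byte 1: read out[0]='M', append. Buffer now: "MTPGM"
  byte 2: read out[1]='T', append. Buffer now: "MTPGMT"
  byte 3: read out[2]='P', append. Buffer now: "MTPGMTP"
  byte 4: read out[3]='G', append. Buffer now: "MTPGMTPG"
  byte 5: read out[4]='M', append. Buffer now: "MTPGMTPGM"

Answer: MTPGM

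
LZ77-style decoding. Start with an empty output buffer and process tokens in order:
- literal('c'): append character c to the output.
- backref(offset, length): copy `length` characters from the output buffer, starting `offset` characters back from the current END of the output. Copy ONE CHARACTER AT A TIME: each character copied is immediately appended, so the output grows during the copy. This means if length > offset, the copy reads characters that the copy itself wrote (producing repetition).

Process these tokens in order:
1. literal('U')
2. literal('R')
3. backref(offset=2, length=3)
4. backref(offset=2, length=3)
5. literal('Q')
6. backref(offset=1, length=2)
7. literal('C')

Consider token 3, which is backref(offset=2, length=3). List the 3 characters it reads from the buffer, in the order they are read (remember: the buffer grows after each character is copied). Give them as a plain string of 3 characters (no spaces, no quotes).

Token 1: literal('U'). Output: "U"
Token 2: literal('R'). Output: "UR"
Token 3: backref(off=2, len=3). Buffer before: "UR" (len 2)
  byte 1: read out[0]='U', append. Buffer now: "URU"
  byte 2: read out[1]='R', append. Buffer now: "URUR"
  byte 3: read out[2]='U', append. Buffer now: "URURU"

Answer: URU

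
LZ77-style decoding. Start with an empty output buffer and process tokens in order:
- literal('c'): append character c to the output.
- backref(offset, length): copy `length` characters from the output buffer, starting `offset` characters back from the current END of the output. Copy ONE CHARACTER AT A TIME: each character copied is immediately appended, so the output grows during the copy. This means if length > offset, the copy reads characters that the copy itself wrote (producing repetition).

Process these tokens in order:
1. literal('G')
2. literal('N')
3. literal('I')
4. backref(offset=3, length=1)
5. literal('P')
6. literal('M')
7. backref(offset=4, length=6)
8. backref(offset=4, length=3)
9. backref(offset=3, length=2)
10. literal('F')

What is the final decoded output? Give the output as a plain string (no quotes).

Answer: GNIGPMIGPMIGPMIPMF

Derivation:
Token 1: literal('G'). Output: "G"
Token 2: literal('N'). Output: "GN"
Token 3: literal('I'). Output: "GNI"
Token 4: backref(off=3, len=1). Copied 'G' from pos 0. Output: "GNIG"
Token 5: literal('P'). Output: "GNIGP"
Token 6: literal('M'). Output: "GNIGPM"
Token 7: backref(off=4, len=6) (overlapping!). Copied 'IGPMIG' from pos 2. Output: "GNIGPMIGPMIG"
Token 8: backref(off=4, len=3). Copied 'PMI' from pos 8. Output: "GNIGPMIGPMIGPMI"
Token 9: backref(off=3, len=2). Copied 'PM' from pos 12. Output: "GNIGPMIGPMIGPMIPM"
Token 10: literal('F'). Output: "GNIGPMIGPMIGPMIPMF"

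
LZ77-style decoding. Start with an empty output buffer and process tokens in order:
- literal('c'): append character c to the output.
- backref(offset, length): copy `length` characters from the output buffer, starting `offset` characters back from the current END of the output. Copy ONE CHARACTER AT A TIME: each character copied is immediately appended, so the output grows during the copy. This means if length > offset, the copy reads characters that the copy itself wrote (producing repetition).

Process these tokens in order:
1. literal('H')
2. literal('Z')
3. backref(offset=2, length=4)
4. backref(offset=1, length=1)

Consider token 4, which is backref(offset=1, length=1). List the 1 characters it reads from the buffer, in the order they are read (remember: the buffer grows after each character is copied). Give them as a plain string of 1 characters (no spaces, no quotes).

Token 1: literal('H'). Output: "H"
Token 2: literal('Z'). Output: "HZ"
Token 3: backref(off=2, len=4) (overlapping!). Copied 'HZHZ' from pos 0. Output: "HZHZHZ"
Token 4: backref(off=1, len=1). Buffer before: "HZHZHZ" (len 6)
  byte 1: read out[5]='Z', append. Buffer now: "HZHZHZZ"

Answer: Z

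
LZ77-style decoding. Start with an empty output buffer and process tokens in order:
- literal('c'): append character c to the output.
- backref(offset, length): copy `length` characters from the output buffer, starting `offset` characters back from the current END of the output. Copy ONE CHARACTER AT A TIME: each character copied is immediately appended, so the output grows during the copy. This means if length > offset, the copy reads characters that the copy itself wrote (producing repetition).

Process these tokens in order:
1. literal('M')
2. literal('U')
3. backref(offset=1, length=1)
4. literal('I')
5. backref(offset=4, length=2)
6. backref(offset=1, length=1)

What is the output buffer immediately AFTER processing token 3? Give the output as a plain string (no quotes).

Answer: MUU

Derivation:
Token 1: literal('M'). Output: "M"
Token 2: literal('U'). Output: "MU"
Token 3: backref(off=1, len=1). Copied 'U' from pos 1. Output: "MUU"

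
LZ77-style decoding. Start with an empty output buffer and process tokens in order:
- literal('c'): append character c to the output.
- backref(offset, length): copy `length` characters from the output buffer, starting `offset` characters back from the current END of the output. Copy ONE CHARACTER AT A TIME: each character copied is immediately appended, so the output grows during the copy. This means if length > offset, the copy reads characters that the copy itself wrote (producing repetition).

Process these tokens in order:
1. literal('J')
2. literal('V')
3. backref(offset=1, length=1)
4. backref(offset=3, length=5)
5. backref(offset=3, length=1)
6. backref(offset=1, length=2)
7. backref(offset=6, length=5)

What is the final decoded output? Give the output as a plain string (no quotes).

Answer: JVVJVVJVVVVVJVVV

Derivation:
Token 1: literal('J'). Output: "J"
Token 2: literal('V'). Output: "JV"
Token 3: backref(off=1, len=1). Copied 'V' from pos 1. Output: "JVV"
Token 4: backref(off=3, len=5) (overlapping!). Copied 'JVVJV' from pos 0. Output: "JVVJVVJV"
Token 5: backref(off=3, len=1). Copied 'V' from pos 5. Output: "JVVJVVJVV"
Token 6: backref(off=1, len=2) (overlapping!). Copied 'VV' from pos 8. Output: "JVVJVVJVVVV"
Token 7: backref(off=6, len=5). Copied 'VJVVV' from pos 5. Output: "JVVJVVJVVVVVJVVV"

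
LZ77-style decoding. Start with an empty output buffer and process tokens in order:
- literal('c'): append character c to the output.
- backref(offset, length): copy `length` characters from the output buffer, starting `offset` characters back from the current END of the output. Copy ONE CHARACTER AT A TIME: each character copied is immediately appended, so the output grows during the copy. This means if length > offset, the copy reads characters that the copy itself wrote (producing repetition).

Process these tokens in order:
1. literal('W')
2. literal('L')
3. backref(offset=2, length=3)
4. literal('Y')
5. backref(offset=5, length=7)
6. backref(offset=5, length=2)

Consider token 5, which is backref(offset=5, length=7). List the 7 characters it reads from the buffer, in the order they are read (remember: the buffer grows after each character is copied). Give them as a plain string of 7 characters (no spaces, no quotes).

Token 1: literal('W'). Output: "W"
Token 2: literal('L'). Output: "WL"
Token 3: backref(off=2, len=3) (overlapping!). Copied 'WLW' from pos 0. Output: "WLWLW"
Token 4: literal('Y'). Output: "WLWLWY"
Token 5: backref(off=5, len=7). Buffer before: "WLWLWY" (len 6)
  byte 1: read out[1]='L', append. Buffer now: "WLWLWYL"
  byte 2: read out[2]='W', append. Buffer now: "WLWLWYLW"
  byte 3: read out[3]='L', append. Buffer now: "WLWLWYLWL"
  byte 4: read out[4]='W', append. Buffer now: "WLWLWYLWLW"
  byte 5: read out[5]='Y', append. Buffer now: "WLWLWYLWLWY"
  byte 6: read out[6]='L', append. Buffer now: "WLWLWYLWLWYL"
  byte 7: read out[7]='W', append. Buffer now: "WLWLWYLWLWYLW"

Answer: LWLWYLW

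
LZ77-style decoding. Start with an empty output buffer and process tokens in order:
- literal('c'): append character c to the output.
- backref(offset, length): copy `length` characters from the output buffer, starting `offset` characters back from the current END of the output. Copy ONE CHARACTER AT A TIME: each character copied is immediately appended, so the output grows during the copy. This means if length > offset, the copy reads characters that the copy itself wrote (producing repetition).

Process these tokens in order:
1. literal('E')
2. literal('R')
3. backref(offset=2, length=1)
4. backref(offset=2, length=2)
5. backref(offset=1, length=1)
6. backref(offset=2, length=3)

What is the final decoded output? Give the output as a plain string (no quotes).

Token 1: literal('E'). Output: "E"
Token 2: literal('R'). Output: "ER"
Token 3: backref(off=2, len=1). Copied 'E' from pos 0. Output: "ERE"
Token 4: backref(off=2, len=2). Copied 'RE' from pos 1. Output: "ERERE"
Token 5: backref(off=1, len=1). Copied 'E' from pos 4. Output: "EREREE"
Token 6: backref(off=2, len=3) (overlapping!). Copied 'EEE' from pos 4. Output: "EREREEEEE"

Answer: EREREEEEE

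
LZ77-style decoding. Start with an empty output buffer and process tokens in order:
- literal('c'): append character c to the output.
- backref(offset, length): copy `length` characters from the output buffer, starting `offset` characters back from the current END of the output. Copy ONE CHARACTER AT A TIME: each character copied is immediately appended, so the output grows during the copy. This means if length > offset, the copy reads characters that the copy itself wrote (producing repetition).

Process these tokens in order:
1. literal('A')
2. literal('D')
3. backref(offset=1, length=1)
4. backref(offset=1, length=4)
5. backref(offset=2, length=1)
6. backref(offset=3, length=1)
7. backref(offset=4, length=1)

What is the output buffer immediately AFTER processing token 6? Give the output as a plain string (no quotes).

Answer: ADDDDDDDD

Derivation:
Token 1: literal('A'). Output: "A"
Token 2: literal('D'). Output: "AD"
Token 3: backref(off=1, len=1). Copied 'D' from pos 1. Output: "ADD"
Token 4: backref(off=1, len=4) (overlapping!). Copied 'DDDD' from pos 2. Output: "ADDDDDD"
Token 5: backref(off=2, len=1). Copied 'D' from pos 5. Output: "ADDDDDDD"
Token 6: backref(off=3, len=1). Copied 'D' from pos 5. Output: "ADDDDDDDD"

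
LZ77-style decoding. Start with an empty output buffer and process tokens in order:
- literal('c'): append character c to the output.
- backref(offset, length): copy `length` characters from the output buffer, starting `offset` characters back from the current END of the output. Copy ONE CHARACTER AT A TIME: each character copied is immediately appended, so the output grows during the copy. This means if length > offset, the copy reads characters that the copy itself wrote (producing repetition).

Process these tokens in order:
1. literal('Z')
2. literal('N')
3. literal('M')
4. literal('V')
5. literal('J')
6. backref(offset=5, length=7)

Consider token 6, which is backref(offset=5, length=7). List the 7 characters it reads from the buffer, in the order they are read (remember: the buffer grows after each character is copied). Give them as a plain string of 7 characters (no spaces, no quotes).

Answer: ZNMVJZN

Derivation:
Token 1: literal('Z'). Output: "Z"
Token 2: literal('N'). Output: "ZN"
Token 3: literal('M'). Output: "ZNM"
Token 4: literal('V'). Output: "ZNMV"
Token 5: literal('J'). Output: "ZNMVJ"
Token 6: backref(off=5, len=7). Buffer before: "ZNMVJ" (len 5)
  byte 1: read out[0]='Z', append. Buffer now: "ZNMVJZ"
  byte 2: read out[1]='N', append. Buffer now: "ZNMVJZN"
  byte 3: read out[2]='M', append. Buffer now: "ZNMVJZNM"
  byte 4: read out[3]='V', append. Buffer now: "ZNMVJZNMV"
  byte 5: read out[4]='J', append. Buffer now: "ZNMVJZNMVJ"
  byte 6: read out[5]='Z', append. Buffer now: "ZNMVJZNMVJZ"
  byte 7: read out[6]='N', append. Buffer now: "ZNMVJZNMVJZN"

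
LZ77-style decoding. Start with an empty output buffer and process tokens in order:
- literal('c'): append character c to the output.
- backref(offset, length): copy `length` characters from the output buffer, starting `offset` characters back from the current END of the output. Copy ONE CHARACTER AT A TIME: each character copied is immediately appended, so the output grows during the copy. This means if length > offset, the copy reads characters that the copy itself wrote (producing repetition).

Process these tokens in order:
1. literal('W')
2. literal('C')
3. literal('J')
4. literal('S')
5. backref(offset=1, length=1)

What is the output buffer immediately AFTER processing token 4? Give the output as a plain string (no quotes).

Token 1: literal('W'). Output: "W"
Token 2: literal('C'). Output: "WC"
Token 3: literal('J'). Output: "WCJ"
Token 4: literal('S'). Output: "WCJS"

Answer: WCJS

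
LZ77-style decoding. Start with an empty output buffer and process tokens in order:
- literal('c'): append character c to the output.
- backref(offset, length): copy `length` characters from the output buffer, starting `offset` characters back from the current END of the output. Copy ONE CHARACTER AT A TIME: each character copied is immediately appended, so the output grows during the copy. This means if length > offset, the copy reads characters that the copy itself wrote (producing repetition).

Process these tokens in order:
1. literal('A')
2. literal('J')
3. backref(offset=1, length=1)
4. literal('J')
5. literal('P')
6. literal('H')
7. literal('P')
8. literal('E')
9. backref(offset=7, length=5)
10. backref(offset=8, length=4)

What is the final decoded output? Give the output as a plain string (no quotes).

Token 1: literal('A'). Output: "A"
Token 2: literal('J'). Output: "AJ"
Token 3: backref(off=1, len=1). Copied 'J' from pos 1. Output: "AJJ"
Token 4: literal('J'). Output: "AJJJ"
Token 5: literal('P'). Output: "AJJJP"
Token 6: literal('H'). Output: "AJJJPH"
Token 7: literal('P'). Output: "AJJJPHP"
Token 8: literal('E'). Output: "AJJJPHPE"
Token 9: backref(off=7, len=5). Copied 'JJJPH' from pos 1. Output: "AJJJPHPEJJJPH"
Token 10: backref(off=8, len=4). Copied 'HPEJ' from pos 5. Output: "AJJJPHPEJJJPHHPEJ"

Answer: AJJJPHPEJJJPHHPEJ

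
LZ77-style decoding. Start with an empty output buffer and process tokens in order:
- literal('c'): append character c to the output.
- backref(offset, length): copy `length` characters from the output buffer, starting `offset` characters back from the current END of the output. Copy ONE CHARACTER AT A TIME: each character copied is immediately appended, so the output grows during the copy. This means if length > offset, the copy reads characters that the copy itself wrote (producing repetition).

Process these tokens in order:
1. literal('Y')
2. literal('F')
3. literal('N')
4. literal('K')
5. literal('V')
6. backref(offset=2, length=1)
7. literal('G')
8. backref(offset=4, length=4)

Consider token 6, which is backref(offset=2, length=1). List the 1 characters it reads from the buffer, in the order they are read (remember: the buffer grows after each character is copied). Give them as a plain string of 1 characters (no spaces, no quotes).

Token 1: literal('Y'). Output: "Y"
Token 2: literal('F'). Output: "YF"
Token 3: literal('N'). Output: "YFN"
Token 4: literal('K'). Output: "YFNK"
Token 5: literal('V'). Output: "YFNKV"
Token 6: backref(off=2, len=1). Buffer before: "YFNKV" (len 5)
  byte 1: read out[3]='K', append. Buffer now: "YFNKVK"

Answer: K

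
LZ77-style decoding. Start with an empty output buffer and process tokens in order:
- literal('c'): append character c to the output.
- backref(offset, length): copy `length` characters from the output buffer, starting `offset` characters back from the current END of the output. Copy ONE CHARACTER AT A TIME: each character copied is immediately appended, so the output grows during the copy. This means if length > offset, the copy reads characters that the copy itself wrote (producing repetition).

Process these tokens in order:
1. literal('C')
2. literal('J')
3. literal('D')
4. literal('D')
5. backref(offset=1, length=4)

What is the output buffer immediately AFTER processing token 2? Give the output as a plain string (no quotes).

Token 1: literal('C'). Output: "C"
Token 2: literal('J'). Output: "CJ"

Answer: CJ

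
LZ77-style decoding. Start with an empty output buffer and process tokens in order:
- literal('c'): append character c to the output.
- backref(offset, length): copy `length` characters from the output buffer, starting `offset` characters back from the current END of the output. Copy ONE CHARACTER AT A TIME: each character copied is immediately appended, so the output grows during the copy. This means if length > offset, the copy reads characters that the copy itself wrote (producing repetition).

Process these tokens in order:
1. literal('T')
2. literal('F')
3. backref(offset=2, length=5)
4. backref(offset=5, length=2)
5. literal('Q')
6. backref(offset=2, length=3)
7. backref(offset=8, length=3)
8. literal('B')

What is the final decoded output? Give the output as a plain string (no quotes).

Token 1: literal('T'). Output: "T"
Token 2: literal('F'). Output: "TF"
Token 3: backref(off=2, len=5) (overlapping!). Copied 'TFTFT' from pos 0. Output: "TFTFTFT"
Token 4: backref(off=5, len=2). Copied 'TF' from pos 2. Output: "TFTFTFTTF"
Token 5: literal('Q'). Output: "TFTFTFTTFQ"
Token 6: backref(off=2, len=3) (overlapping!). Copied 'FQF' from pos 8. Output: "TFTFTFTTFQFQF"
Token 7: backref(off=8, len=3). Copied 'FTT' from pos 5. Output: "TFTFTFTTFQFQFFTT"
Token 8: literal('B'). Output: "TFTFTFTTFQFQFFTTB"

Answer: TFTFTFTTFQFQFFTTB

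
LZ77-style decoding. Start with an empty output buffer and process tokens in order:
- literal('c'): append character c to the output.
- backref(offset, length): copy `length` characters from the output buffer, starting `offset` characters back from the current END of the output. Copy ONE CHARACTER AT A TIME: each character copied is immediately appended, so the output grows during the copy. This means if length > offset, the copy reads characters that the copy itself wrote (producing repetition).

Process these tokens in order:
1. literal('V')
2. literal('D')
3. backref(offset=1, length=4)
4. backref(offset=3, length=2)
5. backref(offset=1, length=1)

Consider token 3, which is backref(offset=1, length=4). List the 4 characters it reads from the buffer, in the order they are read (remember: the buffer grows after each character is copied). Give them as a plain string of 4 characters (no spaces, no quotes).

Answer: DDDD

Derivation:
Token 1: literal('V'). Output: "V"
Token 2: literal('D'). Output: "VD"
Token 3: backref(off=1, len=4). Buffer before: "VD" (len 2)
  byte 1: read out[1]='D', append. Buffer now: "VDD"
  byte 2: read out[2]='D', append. Buffer now: "VDDD"
  byte 3: read out[3]='D', append. Buffer now: "VDDDD"
  byte 4: read out[4]='D', append. Buffer now: "VDDDDD"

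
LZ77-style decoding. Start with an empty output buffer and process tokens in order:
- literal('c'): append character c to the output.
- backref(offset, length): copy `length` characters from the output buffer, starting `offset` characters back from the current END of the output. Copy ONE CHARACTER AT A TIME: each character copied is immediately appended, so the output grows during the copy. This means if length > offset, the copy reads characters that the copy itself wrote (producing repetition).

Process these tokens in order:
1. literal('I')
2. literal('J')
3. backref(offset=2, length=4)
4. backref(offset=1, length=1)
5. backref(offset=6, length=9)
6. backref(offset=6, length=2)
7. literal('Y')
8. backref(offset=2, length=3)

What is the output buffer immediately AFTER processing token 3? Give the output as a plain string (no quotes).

Token 1: literal('I'). Output: "I"
Token 2: literal('J'). Output: "IJ"
Token 3: backref(off=2, len=4) (overlapping!). Copied 'IJIJ' from pos 0. Output: "IJIJIJ"

Answer: IJIJIJ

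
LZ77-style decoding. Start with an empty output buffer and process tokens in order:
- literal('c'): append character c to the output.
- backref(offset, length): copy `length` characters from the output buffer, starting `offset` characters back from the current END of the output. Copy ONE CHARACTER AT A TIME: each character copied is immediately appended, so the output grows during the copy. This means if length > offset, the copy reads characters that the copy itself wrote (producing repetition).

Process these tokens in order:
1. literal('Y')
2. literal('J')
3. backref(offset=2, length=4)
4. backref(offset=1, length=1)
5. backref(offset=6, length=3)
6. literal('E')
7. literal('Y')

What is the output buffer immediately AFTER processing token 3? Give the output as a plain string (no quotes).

Answer: YJYJYJ

Derivation:
Token 1: literal('Y'). Output: "Y"
Token 2: literal('J'). Output: "YJ"
Token 3: backref(off=2, len=4) (overlapping!). Copied 'YJYJ' from pos 0. Output: "YJYJYJ"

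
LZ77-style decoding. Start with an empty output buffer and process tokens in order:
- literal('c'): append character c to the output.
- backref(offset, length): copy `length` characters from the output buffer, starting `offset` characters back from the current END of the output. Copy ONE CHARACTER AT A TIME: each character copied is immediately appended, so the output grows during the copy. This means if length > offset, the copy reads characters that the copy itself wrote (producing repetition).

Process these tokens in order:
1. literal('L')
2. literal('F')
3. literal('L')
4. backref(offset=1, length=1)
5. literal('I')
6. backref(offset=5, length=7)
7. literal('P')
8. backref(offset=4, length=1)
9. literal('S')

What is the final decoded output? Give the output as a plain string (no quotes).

Answer: LFLLILFLLILFPIS

Derivation:
Token 1: literal('L'). Output: "L"
Token 2: literal('F'). Output: "LF"
Token 3: literal('L'). Output: "LFL"
Token 4: backref(off=1, len=1). Copied 'L' from pos 2. Output: "LFLL"
Token 5: literal('I'). Output: "LFLLI"
Token 6: backref(off=5, len=7) (overlapping!). Copied 'LFLLILF' from pos 0. Output: "LFLLILFLLILF"
Token 7: literal('P'). Output: "LFLLILFLLILFP"
Token 8: backref(off=4, len=1). Copied 'I' from pos 9. Output: "LFLLILFLLILFPI"
Token 9: literal('S'). Output: "LFLLILFLLILFPIS"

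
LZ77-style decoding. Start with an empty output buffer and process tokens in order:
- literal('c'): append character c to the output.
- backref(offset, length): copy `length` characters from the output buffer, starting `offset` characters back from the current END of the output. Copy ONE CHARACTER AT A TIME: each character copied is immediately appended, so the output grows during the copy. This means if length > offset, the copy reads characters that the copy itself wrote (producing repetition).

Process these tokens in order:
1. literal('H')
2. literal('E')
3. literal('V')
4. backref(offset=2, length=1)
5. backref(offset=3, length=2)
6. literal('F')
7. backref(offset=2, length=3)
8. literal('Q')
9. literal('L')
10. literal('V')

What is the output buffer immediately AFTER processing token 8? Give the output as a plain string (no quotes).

Token 1: literal('H'). Output: "H"
Token 2: literal('E'). Output: "HE"
Token 3: literal('V'). Output: "HEV"
Token 4: backref(off=2, len=1). Copied 'E' from pos 1. Output: "HEVE"
Token 5: backref(off=3, len=2). Copied 'EV' from pos 1. Output: "HEVEEV"
Token 6: literal('F'). Output: "HEVEEVF"
Token 7: backref(off=2, len=3) (overlapping!). Copied 'VFV' from pos 5. Output: "HEVEEVFVFV"
Token 8: literal('Q'). Output: "HEVEEVFVFVQ"

Answer: HEVEEVFVFVQ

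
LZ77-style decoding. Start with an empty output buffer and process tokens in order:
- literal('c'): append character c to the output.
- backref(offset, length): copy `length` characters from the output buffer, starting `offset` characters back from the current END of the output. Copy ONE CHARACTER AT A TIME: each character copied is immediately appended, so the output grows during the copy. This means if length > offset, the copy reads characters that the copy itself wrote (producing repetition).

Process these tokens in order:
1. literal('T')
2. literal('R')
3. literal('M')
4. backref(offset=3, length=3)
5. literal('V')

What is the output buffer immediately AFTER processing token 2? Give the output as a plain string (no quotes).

Answer: TR

Derivation:
Token 1: literal('T'). Output: "T"
Token 2: literal('R'). Output: "TR"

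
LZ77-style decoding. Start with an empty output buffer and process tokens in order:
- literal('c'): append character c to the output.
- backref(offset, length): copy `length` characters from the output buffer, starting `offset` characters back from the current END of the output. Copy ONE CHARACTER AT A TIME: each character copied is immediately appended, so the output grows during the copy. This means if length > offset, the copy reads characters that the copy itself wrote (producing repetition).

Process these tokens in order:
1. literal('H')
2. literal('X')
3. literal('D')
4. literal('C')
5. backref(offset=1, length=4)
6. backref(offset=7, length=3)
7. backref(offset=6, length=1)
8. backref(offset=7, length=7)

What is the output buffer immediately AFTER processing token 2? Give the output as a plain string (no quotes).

Token 1: literal('H'). Output: "H"
Token 2: literal('X'). Output: "HX"

Answer: HX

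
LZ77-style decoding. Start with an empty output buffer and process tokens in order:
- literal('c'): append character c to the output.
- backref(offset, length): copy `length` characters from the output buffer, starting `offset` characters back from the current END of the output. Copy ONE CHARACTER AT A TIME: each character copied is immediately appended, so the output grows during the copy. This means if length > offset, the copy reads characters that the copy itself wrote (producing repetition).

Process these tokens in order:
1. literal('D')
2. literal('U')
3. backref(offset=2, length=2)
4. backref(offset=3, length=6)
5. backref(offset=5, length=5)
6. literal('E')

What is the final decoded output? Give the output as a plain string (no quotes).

Answer: DUDUUDUUDUDUUDUE

Derivation:
Token 1: literal('D'). Output: "D"
Token 2: literal('U'). Output: "DU"
Token 3: backref(off=2, len=2). Copied 'DU' from pos 0. Output: "DUDU"
Token 4: backref(off=3, len=6) (overlapping!). Copied 'UDUUDU' from pos 1. Output: "DUDUUDUUDU"
Token 5: backref(off=5, len=5). Copied 'DUUDU' from pos 5. Output: "DUDUUDUUDUDUUDU"
Token 6: literal('E'). Output: "DUDUUDUUDUDUUDUE"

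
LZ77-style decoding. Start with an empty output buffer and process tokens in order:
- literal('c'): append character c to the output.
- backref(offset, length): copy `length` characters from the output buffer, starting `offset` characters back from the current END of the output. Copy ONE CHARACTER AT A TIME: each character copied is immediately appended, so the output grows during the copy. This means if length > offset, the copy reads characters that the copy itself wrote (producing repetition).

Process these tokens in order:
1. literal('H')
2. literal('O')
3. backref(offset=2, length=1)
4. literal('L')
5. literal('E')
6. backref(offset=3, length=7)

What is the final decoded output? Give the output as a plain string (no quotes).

Answer: HOHLEHLEHLEH

Derivation:
Token 1: literal('H'). Output: "H"
Token 2: literal('O'). Output: "HO"
Token 3: backref(off=2, len=1). Copied 'H' from pos 0. Output: "HOH"
Token 4: literal('L'). Output: "HOHL"
Token 5: literal('E'). Output: "HOHLE"
Token 6: backref(off=3, len=7) (overlapping!). Copied 'HLEHLEH' from pos 2. Output: "HOHLEHLEHLEH"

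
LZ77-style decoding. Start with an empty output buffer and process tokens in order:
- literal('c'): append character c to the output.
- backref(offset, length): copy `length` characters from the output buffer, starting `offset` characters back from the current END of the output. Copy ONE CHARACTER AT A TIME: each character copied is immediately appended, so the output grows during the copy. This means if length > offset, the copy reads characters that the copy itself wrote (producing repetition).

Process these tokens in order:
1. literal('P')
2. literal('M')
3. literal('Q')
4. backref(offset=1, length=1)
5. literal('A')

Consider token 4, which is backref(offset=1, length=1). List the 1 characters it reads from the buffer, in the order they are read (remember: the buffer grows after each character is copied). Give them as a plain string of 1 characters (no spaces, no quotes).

Token 1: literal('P'). Output: "P"
Token 2: literal('M'). Output: "PM"
Token 3: literal('Q'). Output: "PMQ"
Token 4: backref(off=1, len=1). Buffer before: "PMQ" (len 3)
  byte 1: read out[2]='Q', append. Buffer now: "PMQQ"

Answer: Q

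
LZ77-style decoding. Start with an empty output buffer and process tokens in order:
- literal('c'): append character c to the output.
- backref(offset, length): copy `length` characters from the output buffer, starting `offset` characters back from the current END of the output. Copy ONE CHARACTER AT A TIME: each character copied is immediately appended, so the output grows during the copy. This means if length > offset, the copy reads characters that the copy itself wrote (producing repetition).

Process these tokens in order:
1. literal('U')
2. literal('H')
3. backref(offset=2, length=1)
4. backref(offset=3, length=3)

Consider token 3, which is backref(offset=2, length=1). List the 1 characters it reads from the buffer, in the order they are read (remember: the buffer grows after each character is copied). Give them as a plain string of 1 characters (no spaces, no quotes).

Token 1: literal('U'). Output: "U"
Token 2: literal('H'). Output: "UH"
Token 3: backref(off=2, len=1). Buffer before: "UH" (len 2)
  byte 1: read out[0]='U', append. Buffer now: "UHU"

Answer: U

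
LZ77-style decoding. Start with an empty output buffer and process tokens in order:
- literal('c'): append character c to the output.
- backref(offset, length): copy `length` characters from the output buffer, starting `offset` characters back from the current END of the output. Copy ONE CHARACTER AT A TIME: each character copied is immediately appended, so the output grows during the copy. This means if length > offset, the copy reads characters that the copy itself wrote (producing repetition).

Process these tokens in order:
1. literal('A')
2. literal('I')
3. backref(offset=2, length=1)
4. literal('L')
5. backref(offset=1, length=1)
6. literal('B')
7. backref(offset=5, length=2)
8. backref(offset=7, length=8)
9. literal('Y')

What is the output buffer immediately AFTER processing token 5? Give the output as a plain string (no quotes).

Token 1: literal('A'). Output: "A"
Token 2: literal('I'). Output: "AI"
Token 3: backref(off=2, len=1). Copied 'A' from pos 0. Output: "AIA"
Token 4: literal('L'). Output: "AIAL"
Token 5: backref(off=1, len=1). Copied 'L' from pos 3. Output: "AIALL"

Answer: AIALL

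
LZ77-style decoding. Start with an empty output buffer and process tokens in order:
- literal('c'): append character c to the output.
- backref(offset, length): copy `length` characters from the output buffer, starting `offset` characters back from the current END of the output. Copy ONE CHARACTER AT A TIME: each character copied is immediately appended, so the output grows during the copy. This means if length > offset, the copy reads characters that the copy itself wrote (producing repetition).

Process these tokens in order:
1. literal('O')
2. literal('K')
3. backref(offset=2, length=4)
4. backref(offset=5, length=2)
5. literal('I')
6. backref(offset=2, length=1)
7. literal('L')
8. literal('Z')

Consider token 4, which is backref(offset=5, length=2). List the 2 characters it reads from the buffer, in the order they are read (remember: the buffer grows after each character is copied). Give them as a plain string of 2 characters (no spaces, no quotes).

Token 1: literal('O'). Output: "O"
Token 2: literal('K'). Output: "OK"
Token 3: backref(off=2, len=4) (overlapping!). Copied 'OKOK' from pos 0. Output: "OKOKOK"
Token 4: backref(off=5, len=2). Buffer before: "OKOKOK" (len 6)
  byte 1: read out[1]='K', append. Buffer now: "OKOKOKK"
  byte 2: read out[2]='O', append. Buffer now: "OKOKOKKO"

Answer: KO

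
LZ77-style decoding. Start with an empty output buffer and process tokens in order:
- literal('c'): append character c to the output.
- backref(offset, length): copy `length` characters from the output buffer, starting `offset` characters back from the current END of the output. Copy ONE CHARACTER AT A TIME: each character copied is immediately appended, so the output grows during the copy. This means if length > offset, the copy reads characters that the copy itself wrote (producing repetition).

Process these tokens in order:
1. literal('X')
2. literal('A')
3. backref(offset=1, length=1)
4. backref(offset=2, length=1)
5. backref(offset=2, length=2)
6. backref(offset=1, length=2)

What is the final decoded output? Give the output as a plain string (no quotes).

Token 1: literal('X'). Output: "X"
Token 2: literal('A'). Output: "XA"
Token 3: backref(off=1, len=1). Copied 'A' from pos 1. Output: "XAA"
Token 4: backref(off=2, len=1). Copied 'A' from pos 1. Output: "XAAA"
Token 5: backref(off=2, len=2). Copied 'AA' from pos 2. Output: "XAAAAA"
Token 6: backref(off=1, len=2) (overlapping!). Copied 'AA' from pos 5. Output: "XAAAAAAA"

Answer: XAAAAAAA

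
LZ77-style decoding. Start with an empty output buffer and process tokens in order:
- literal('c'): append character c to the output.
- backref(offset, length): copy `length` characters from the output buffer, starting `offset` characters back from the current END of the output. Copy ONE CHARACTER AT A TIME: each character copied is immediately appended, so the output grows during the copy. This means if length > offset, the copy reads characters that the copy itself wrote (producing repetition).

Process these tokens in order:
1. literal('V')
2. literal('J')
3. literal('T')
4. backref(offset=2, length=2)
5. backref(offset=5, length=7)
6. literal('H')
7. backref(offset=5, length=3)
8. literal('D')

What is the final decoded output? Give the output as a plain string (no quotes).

Token 1: literal('V'). Output: "V"
Token 2: literal('J'). Output: "VJ"
Token 3: literal('T'). Output: "VJT"
Token 4: backref(off=2, len=2). Copied 'JT' from pos 1. Output: "VJTJT"
Token 5: backref(off=5, len=7) (overlapping!). Copied 'VJTJTVJ' from pos 0. Output: "VJTJTVJTJTVJ"
Token 6: literal('H'). Output: "VJTJTVJTJTVJH"
Token 7: backref(off=5, len=3). Copied 'JTV' from pos 8. Output: "VJTJTVJTJTVJHJTV"
Token 8: literal('D'). Output: "VJTJTVJTJTVJHJTVD"

Answer: VJTJTVJTJTVJHJTVD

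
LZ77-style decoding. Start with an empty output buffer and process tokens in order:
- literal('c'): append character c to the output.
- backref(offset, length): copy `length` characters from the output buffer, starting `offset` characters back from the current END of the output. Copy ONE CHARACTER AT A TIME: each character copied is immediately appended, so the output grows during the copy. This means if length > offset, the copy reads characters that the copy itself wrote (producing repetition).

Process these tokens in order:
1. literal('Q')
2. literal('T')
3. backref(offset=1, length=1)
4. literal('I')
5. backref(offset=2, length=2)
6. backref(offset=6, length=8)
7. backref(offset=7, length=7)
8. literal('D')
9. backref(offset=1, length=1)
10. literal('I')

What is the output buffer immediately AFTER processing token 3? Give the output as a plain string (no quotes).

Answer: QTT

Derivation:
Token 1: literal('Q'). Output: "Q"
Token 2: literal('T'). Output: "QT"
Token 3: backref(off=1, len=1). Copied 'T' from pos 1. Output: "QTT"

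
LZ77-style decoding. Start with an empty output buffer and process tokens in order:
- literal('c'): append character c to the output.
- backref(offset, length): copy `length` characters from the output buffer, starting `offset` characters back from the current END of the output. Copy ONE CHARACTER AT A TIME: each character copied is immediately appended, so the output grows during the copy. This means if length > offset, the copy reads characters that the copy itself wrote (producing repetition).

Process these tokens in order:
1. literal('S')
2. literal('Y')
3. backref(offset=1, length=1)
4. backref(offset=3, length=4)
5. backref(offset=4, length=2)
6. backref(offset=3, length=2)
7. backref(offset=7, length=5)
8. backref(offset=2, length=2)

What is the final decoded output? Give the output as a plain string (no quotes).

Token 1: literal('S'). Output: "S"
Token 2: literal('Y'). Output: "SY"
Token 3: backref(off=1, len=1). Copied 'Y' from pos 1. Output: "SYY"
Token 4: backref(off=3, len=4) (overlapping!). Copied 'SYYS' from pos 0. Output: "SYYSYYS"
Token 5: backref(off=4, len=2). Copied 'SY' from pos 3. Output: "SYYSYYSSY"
Token 6: backref(off=3, len=2). Copied 'SS' from pos 6. Output: "SYYSYYSSYSS"
Token 7: backref(off=7, len=5). Copied 'YYSSY' from pos 4. Output: "SYYSYYSSYSSYYSSY"
Token 8: backref(off=2, len=2). Copied 'SY' from pos 14. Output: "SYYSYYSSYSSYYSSYSY"

Answer: SYYSYYSSYSSYYSSYSY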